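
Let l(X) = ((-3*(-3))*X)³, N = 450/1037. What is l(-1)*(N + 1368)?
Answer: -1034499114/1037 ≈ -9.9759e+5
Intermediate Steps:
N = 450/1037 (N = 450*(1/1037) = 450/1037 ≈ 0.43394)
l(X) = 729*X³ (l(X) = (9*X)³ = 729*X³)
l(-1)*(N + 1368) = (729*(-1)³)*(450/1037 + 1368) = (729*(-1))*(1419066/1037) = -729*1419066/1037 = -1034499114/1037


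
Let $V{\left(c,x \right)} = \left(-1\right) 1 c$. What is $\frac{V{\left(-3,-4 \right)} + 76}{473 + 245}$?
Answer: $\frac{79}{718} \approx 0.11003$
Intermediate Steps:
$V{\left(c,x \right)} = - c$
$\frac{V{\left(-3,-4 \right)} + 76}{473 + 245} = \frac{\left(-1\right) \left(-3\right) + 76}{473 + 245} = \frac{3 + 76}{718} = 79 \cdot \frac{1}{718} = \frac{79}{718}$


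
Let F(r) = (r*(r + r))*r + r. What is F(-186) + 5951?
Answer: -12863947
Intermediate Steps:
F(r) = r + 2*r**3 (F(r) = (r*(2*r))*r + r = (2*r**2)*r + r = 2*r**3 + r = r + 2*r**3)
F(-186) + 5951 = (-186 + 2*(-186)**3) + 5951 = (-186 + 2*(-6434856)) + 5951 = (-186 - 12869712) + 5951 = -12869898 + 5951 = -12863947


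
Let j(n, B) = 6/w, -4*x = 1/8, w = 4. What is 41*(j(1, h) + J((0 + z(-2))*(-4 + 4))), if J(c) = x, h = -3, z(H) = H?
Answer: 1927/32 ≈ 60.219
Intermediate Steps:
x = -1/32 (x = -¼/8 = -¼*⅛ = -1/32 ≈ -0.031250)
j(n, B) = 3/2 (j(n, B) = 6/4 = 6*(¼) = 3/2)
J(c) = -1/32
41*(j(1, h) + J((0 + z(-2))*(-4 + 4))) = 41*(3/2 - 1/32) = 41*(47/32) = 1927/32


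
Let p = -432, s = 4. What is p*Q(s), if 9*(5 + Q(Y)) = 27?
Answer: 864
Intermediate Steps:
Q(Y) = -2 (Q(Y) = -5 + (1/9)*27 = -5 + 3 = -2)
p*Q(s) = -432*(-2) = 864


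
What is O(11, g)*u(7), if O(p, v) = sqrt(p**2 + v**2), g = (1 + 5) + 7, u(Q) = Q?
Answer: 7*sqrt(290) ≈ 119.21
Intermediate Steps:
g = 13 (g = 6 + 7 = 13)
O(11, g)*u(7) = sqrt(11**2 + 13**2)*7 = sqrt(121 + 169)*7 = sqrt(290)*7 = 7*sqrt(290)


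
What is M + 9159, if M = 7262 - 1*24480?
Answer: -8059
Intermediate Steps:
M = -17218 (M = 7262 - 24480 = -17218)
M + 9159 = -17218 + 9159 = -8059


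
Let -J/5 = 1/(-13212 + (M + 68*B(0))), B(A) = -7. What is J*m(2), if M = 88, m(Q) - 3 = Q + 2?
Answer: 7/2720 ≈ 0.0025735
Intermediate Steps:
m(Q) = 5 + Q (m(Q) = 3 + (Q + 2) = 3 + (2 + Q) = 5 + Q)
J = 1/2720 (J = -5/(-13212 + (88 + 68*(-7))) = -5/(-13212 + (88 - 476)) = -5/(-13212 - 388) = -5/(-13600) = -5*(-1/13600) = 1/2720 ≈ 0.00036765)
J*m(2) = (5 + 2)/2720 = (1/2720)*7 = 7/2720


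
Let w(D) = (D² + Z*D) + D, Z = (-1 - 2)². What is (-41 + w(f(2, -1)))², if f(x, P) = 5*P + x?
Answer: 3844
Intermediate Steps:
Z = 9 (Z = (-3)² = 9)
f(x, P) = x + 5*P
w(D) = D² + 10*D (w(D) = (D² + 9*D) + D = D² + 10*D)
(-41 + w(f(2, -1)))² = (-41 + (2 + 5*(-1))*(10 + (2 + 5*(-1))))² = (-41 + (2 - 5)*(10 + (2 - 5)))² = (-41 - 3*(10 - 3))² = (-41 - 3*7)² = (-41 - 21)² = (-62)² = 3844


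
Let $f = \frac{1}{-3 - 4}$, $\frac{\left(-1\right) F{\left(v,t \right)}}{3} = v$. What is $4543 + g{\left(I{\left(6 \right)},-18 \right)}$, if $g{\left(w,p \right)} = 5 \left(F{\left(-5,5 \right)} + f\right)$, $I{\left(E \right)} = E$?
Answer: $\frac{32321}{7} \approx 4617.3$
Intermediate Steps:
$F{\left(v,t \right)} = - 3 v$
$f = - \frac{1}{7}$ ($f = \frac{1}{-7} = - \frac{1}{7} \approx -0.14286$)
$g{\left(w,p \right)} = \frac{520}{7}$ ($g{\left(w,p \right)} = 5 \left(\left(-3\right) \left(-5\right) - \frac{1}{7}\right) = 5 \left(15 - \frac{1}{7}\right) = 5 \cdot \frac{104}{7} = \frac{520}{7}$)
$4543 + g{\left(I{\left(6 \right)},-18 \right)} = 4543 + \frac{520}{7} = \frac{32321}{7}$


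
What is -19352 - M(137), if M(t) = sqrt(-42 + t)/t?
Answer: -19352 - sqrt(95)/137 ≈ -19352.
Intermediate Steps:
M(t) = sqrt(-42 + t)/t
-19352 - M(137) = -19352 - sqrt(-42 + 137)/137 = -19352 - sqrt(95)/137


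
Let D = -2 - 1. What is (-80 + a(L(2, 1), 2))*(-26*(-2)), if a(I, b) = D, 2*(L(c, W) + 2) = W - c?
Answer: -4316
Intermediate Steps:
L(c, W) = -2 + W/2 - c/2 (L(c, W) = -2 + (W - c)/2 = -2 + (W/2 - c/2) = -2 + W/2 - c/2)
D = -3
a(I, b) = -3
(-80 + a(L(2, 1), 2))*(-26*(-2)) = (-80 - 3)*(-26*(-2)) = -83*52 = -4316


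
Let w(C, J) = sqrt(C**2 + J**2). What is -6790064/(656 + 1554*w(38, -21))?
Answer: 1113570496/1137921581 - 2637939864*sqrt(1885)/1137921581 ≈ -99.670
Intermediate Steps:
-6790064/(656 + 1554*w(38, -21)) = -6790064/(656 + 1554*sqrt(38**2 + (-21)**2)) = -6790064/(656 + 1554*sqrt(1444 + 441)) = -6790064/(656 + 1554*sqrt(1885))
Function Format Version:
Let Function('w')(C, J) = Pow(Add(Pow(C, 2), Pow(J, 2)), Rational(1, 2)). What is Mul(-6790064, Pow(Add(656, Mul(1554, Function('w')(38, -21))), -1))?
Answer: Add(Rational(1113570496, 1137921581), Mul(Rational(-2637939864, 1137921581), Pow(1885, Rational(1, 2)))) ≈ -99.670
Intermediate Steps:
Mul(-6790064, Pow(Add(656, Mul(1554, Function('w')(38, -21))), -1)) = Mul(-6790064, Pow(Add(656, Mul(1554, Pow(Add(Pow(38, 2), Pow(-21, 2)), Rational(1, 2)))), -1)) = Mul(-6790064, Pow(Add(656, Mul(1554, Pow(Add(1444, 441), Rational(1, 2)))), -1)) = Mul(-6790064, Pow(Add(656, Mul(1554, Pow(1885, Rational(1, 2)))), -1))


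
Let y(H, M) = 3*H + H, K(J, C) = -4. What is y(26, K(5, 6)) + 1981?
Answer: 2085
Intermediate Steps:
y(H, M) = 4*H
y(26, K(5, 6)) + 1981 = 4*26 + 1981 = 104 + 1981 = 2085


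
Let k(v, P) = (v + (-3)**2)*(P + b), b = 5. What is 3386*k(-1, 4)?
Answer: 243792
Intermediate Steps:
k(v, P) = (5 + P)*(9 + v) (k(v, P) = (v + (-3)**2)*(P + 5) = (v + 9)*(5 + P) = (9 + v)*(5 + P) = (5 + P)*(9 + v))
3386*k(-1, 4) = 3386*(45 + 5*(-1) + 9*4 + 4*(-1)) = 3386*(45 - 5 + 36 - 4) = 3386*72 = 243792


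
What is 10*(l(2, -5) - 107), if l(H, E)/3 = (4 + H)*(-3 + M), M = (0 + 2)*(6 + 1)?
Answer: 910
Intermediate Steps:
M = 14 (M = 2*7 = 14)
l(H, E) = 132 + 33*H (l(H, E) = 3*((4 + H)*(-3 + 14)) = 3*((4 + H)*11) = 3*(44 + 11*H) = 132 + 33*H)
10*(l(2, -5) - 107) = 10*((132 + 33*2) - 107) = 10*((132 + 66) - 107) = 10*(198 - 107) = 10*91 = 910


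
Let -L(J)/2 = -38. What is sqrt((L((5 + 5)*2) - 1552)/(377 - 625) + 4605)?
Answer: sqrt(17724498)/62 ≈ 67.904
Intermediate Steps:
L(J) = 76 (L(J) = -2*(-38) = 76)
sqrt((L((5 + 5)*2) - 1552)/(377 - 625) + 4605) = sqrt((76 - 1552)/(377 - 625) + 4605) = sqrt(-1476/(-248) + 4605) = sqrt(-1476*(-1/248) + 4605) = sqrt(369/62 + 4605) = sqrt(285879/62) = sqrt(17724498)/62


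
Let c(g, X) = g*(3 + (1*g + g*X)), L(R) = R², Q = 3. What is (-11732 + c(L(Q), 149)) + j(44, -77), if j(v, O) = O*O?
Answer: 6374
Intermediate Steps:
j(v, O) = O²
c(g, X) = g*(3 + g + X*g) (c(g, X) = g*(3 + (g + X*g)) = g*(3 + g + X*g))
(-11732 + c(L(Q), 149)) + j(44, -77) = (-11732 + 3²*(3 + 3² + 149*3²)) + (-77)² = (-11732 + 9*(3 + 9 + 149*9)) + 5929 = (-11732 + 9*(3 + 9 + 1341)) + 5929 = (-11732 + 9*1353) + 5929 = (-11732 + 12177) + 5929 = 445 + 5929 = 6374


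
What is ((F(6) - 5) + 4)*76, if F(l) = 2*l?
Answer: 836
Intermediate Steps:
((F(6) - 5) + 4)*76 = ((2*6 - 5) + 4)*76 = ((12 - 5) + 4)*76 = (7 + 4)*76 = 11*76 = 836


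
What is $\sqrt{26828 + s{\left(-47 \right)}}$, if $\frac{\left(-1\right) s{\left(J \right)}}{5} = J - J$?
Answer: $2 \sqrt{6707} \approx 163.79$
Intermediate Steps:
$s{\left(J \right)} = 0$ ($s{\left(J \right)} = - 5 \left(J - J\right) = \left(-5\right) 0 = 0$)
$\sqrt{26828 + s{\left(-47 \right)}} = \sqrt{26828 + 0} = \sqrt{26828} = 2 \sqrt{6707}$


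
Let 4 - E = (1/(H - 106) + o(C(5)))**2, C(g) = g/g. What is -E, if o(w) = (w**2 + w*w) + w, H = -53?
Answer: 125452/25281 ≈ 4.9623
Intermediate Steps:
C(g) = 1
o(w) = w + 2*w**2 (o(w) = (w**2 + w**2) + w = 2*w**2 + w = w + 2*w**2)
E = -125452/25281 (E = 4 - (1/(-53 - 106) + 1*(1 + 2*1))**2 = 4 - (1/(-159) + 1*(1 + 2))**2 = 4 - (-1/159 + 1*3)**2 = 4 - (-1/159 + 3)**2 = 4 - (476/159)**2 = 4 - 1*226576/25281 = 4 - 226576/25281 = -125452/25281 ≈ -4.9623)
-E = -1*(-125452/25281) = 125452/25281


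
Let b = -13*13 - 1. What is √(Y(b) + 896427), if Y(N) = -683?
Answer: 16*√3499 ≈ 946.44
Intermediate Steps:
b = -170 (b = -169 - 1 = -170)
√(Y(b) + 896427) = √(-683 + 896427) = √895744 = 16*√3499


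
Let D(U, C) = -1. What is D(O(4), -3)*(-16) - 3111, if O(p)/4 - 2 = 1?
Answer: -3095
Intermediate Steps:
O(p) = 12 (O(p) = 8 + 4*1 = 8 + 4 = 12)
D(O(4), -3)*(-16) - 3111 = -1*(-16) - 3111 = 16 - 3111 = -3095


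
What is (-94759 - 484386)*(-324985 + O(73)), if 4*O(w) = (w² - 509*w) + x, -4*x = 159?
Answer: 3085239197495/16 ≈ 1.9283e+11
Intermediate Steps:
x = -159/4 (x = -¼*159 = -159/4 ≈ -39.750)
O(w) = -159/16 - 509*w/4 + w²/4 (O(w) = ((w² - 509*w) - 159/4)/4 = (-159/4 + w² - 509*w)/4 = -159/16 - 509*w/4 + w²/4)
(-94759 - 484386)*(-324985 + O(73)) = (-94759 - 484386)*(-324985 + (-159/16 - 509/4*73 + (¼)*73²)) = -579145*(-324985 + (-159/16 - 37157/4 + (¼)*5329)) = -579145*(-324985 + (-159/16 - 37157/4 + 5329/4)) = -579145*(-324985 - 127471/16) = -579145*(-5327231/16) = 3085239197495/16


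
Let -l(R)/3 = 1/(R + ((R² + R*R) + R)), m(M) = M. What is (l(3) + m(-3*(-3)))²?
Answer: 5041/64 ≈ 78.766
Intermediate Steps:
l(R) = -3/(2*R + 2*R²) (l(R) = -3/(R + ((R² + R*R) + R)) = -3/(R + ((R² + R²) + R)) = -3/(R + (2*R² + R)) = -3/(R + (R + 2*R²)) = -3/(2*R + 2*R²))
(l(3) + m(-3*(-3)))² = (-3/2/(3*(1 + 3)) - 3*(-3))² = (-3/2*⅓/4 + 9)² = (-3/2*⅓*¼ + 9)² = (-⅛ + 9)² = (71/8)² = 5041/64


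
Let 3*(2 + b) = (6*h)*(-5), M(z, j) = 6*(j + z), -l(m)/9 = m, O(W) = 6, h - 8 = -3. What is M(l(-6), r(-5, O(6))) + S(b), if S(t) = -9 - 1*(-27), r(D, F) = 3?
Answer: 360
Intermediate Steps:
h = 5 (h = 8 - 3 = 5)
l(m) = -9*m
M(z, j) = 6*j + 6*z
b = -52 (b = -2 + ((6*5)*(-5))/3 = -2 + (30*(-5))/3 = -2 + (⅓)*(-150) = -2 - 50 = -52)
S(t) = 18 (S(t) = -9 + 27 = 18)
M(l(-6), r(-5, O(6))) + S(b) = (6*3 + 6*(-9*(-6))) + 18 = (18 + 6*54) + 18 = (18 + 324) + 18 = 342 + 18 = 360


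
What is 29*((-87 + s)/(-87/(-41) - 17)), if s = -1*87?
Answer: 103443/305 ≈ 339.16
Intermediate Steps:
s = -87
29*((-87 + s)/(-87/(-41) - 17)) = 29*((-87 - 87)/(-87/(-41) - 17)) = 29*(-174/(-87*(-1/41) - 17)) = 29*(-174/(87/41 - 17)) = 29*(-174/(-610/41)) = 29*(-174*(-41/610)) = 29*(3567/305) = 103443/305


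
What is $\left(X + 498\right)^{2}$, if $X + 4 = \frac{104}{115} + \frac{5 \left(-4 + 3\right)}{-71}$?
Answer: $\frac{16333471677961}{66667225} \approx 2.45 \cdot 10^{5}$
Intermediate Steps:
$X = - \frac{24701}{8165}$ ($X = -4 + \left(\frac{104}{115} + \frac{5 \left(-4 + 3\right)}{-71}\right) = -4 + \left(104 \cdot \frac{1}{115} + 5 \left(-1\right) \left(- \frac{1}{71}\right)\right) = -4 + \left(\frac{104}{115} - - \frac{5}{71}\right) = -4 + \left(\frac{104}{115} + \frac{5}{71}\right) = -4 + \frac{7959}{8165} = - \frac{24701}{8165} \approx -3.0252$)
$\left(X + 498\right)^{2} = \left(- \frac{24701}{8165} + 498\right)^{2} = \left(\frac{4041469}{8165}\right)^{2} = \frac{16333471677961}{66667225}$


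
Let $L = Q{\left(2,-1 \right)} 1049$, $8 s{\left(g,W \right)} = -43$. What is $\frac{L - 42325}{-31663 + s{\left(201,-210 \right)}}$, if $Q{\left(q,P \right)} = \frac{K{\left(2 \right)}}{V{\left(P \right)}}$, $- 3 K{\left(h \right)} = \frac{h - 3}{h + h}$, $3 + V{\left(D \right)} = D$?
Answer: $\frac{2032649}{1520082} \approx 1.3372$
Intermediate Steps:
$V{\left(D \right)} = -3 + D$
$s{\left(g,W \right)} = - \frac{43}{8}$ ($s{\left(g,W \right)} = \frac{1}{8} \left(-43\right) = - \frac{43}{8}$)
$K{\left(h \right)} = - \frac{-3 + h}{6 h}$ ($K{\left(h \right)} = - \frac{\left(h - 3\right) \frac{1}{h + h}}{3} = - \frac{\left(-3 + h\right) \frac{1}{2 h}}{3} = - \frac{\frac{1}{2} \frac{1}{h} \left(-3 + h\right)}{3} = - \frac{-3 + h}{6 h}$)
$Q{\left(q,P \right)} = \frac{1}{12 \left(-3 + P\right)}$ ($Q{\left(q,P \right)} = \frac{\frac{1}{6} \cdot \frac{1}{2} \left(3 - 2\right)}{-3 + P} = \frac{\frac{1}{6} \cdot \frac{1}{2} \cdot 1}{-3 + P} = \frac{1}{12 \left(-3 + P\right)}$)
$L = - \frac{1049}{48}$ ($L = \frac{1}{12 \left(-3 - 1\right)} 1049 = \frac{1}{12 \left(-4\right)} 1049 = \frac{1}{12} \left(- \frac{1}{4}\right) 1049 = \left(- \frac{1}{48}\right) 1049 = - \frac{1049}{48} \approx -21.854$)
$\frac{L - 42325}{-31663 + s{\left(201,-210 \right)}} = \frac{- \frac{1049}{48} - 42325}{-31663 - \frac{43}{8}} = - \frac{2032649}{48 \left(- \frac{253347}{8}\right)} = \left(- \frac{2032649}{48}\right) \left(- \frac{8}{253347}\right) = \frac{2032649}{1520082}$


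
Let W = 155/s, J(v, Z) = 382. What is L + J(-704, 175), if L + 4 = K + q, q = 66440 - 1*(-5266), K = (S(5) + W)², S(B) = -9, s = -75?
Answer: 16246456/225 ≈ 72207.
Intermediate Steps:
W = -31/15 (W = 155/(-75) = 155*(-1/75) = -31/15 ≈ -2.0667)
K = 27556/225 (K = (-9 - 31/15)² = (-166/15)² = 27556/225 ≈ 122.47)
q = 71706 (q = 66440 + 5266 = 71706)
L = 16160506/225 (L = -4 + (27556/225 + 71706) = -4 + 16161406/225 = 16160506/225 ≈ 71825.)
L + J(-704, 175) = 16160506/225 + 382 = 16246456/225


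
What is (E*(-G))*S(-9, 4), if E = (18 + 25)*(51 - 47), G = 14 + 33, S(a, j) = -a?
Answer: -72756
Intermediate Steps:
G = 47
E = 172 (E = 43*4 = 172)
(E*(-G))*S(-9, 4) = (172*(-1*47))*(-1*(-9)) = (172*(-47))*9 = -8084*9 = -72756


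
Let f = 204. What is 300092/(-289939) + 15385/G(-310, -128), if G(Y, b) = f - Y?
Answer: 331266479/11463742 ≈ 28.897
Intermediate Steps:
G(Y, b) = 204 - Y
300092/(-289939) + 15385/G(-310, -128) = 300092/(-289939) + 15385/(204 - 1*(-310)) = 300092*(-1/289939) + 15385/(204 + 310) = -23084/22303 + 15385/514 = 331266479/11463742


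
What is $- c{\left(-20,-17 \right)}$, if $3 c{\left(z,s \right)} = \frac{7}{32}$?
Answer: $- \frac{7}{96} \approx -0.072917$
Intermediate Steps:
$c{\left(z,s \right)} = \frac{7}{96}$ ($c{\left(z,s \right)} = \frac{7 \cdot \frac{1}{32}}{3} = \frac{1}{3} \cdot \frac{7}{32} = \frac{7}{96}$)
$- c{\left(-20,-17 \right)} = \left(-1\right) \frac{7}{96} = - \frac{7}{96}$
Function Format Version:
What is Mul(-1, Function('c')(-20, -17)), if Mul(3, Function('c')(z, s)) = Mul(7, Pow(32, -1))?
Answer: Rational(-7, 96) ≈ -0.072917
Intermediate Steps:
Function('c')(z, s) = Rational(7, 96) (Function('c')(z, s) = Mul(Rational(1, 3), Mul(7, Pow(32, -1))) = Mul(Rational(1, 3), Mul(7, Rational(1, 32))) = Mul(Rational(1, 3), Rational(7, 32)) = Rational(7, 96))
Mul(-1, Function('c')(-20, -17)) = Mul(-1, Rational(7, 96)) = Rational(-7, 96)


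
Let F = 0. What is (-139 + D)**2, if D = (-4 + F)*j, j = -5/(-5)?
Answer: 20449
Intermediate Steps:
j = 1 (j = -5*(-1/5) = 1)
D = -4 (D = (-4 + 0)*1 = -4*1 = -4)
(-139 + D)**2 = (-139 - 4)**2 = (-143)**2 = 20449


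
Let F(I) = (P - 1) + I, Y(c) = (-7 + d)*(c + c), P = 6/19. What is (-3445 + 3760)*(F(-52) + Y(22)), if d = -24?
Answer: -8478855/19 ≈ -4.4626e+5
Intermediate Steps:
P = 6/19 (P = 6*(1/19) = 6/19 ≈ 0.31579)
Y(c) = -62*c (Y(c) = (-7 - 24)*(c + c) = -62*c)
F(I) = -13/19 + I (F(I) = (6/19 - 1) + I = -13/19 + I)
(-3445 + 3760)*(F(-52) + Y(22)) = (-3445 + 3760)*((-13/19 - 52) - 62*22) = 315*(-1001/19 - 1364) = 315*(-26917/19) = -8478855/19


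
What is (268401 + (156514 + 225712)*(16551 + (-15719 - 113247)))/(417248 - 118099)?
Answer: -42967667389/299149 ≈ -1.4363e+5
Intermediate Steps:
(268401 + (156514 + 225712)*(16551 + (-15719 - 113247)))/(417248 - 118099) = (268401 + 382226*(16551 - 128966))/299149 = (268401 + 382226*(-112415))*(1/299149) = (268401 - 42967935790)*(1/299149) = -42967667389*1/299149 = -42967667389/299149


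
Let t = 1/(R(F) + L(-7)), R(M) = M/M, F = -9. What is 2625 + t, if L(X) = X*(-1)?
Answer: 21001/8 ≈ 2625.1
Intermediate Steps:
L(X) = -X
R(M) = 1
t = 1/8 (t = 1/(1 - 1*(-7)) = 1/(1 + 7) = 1/8 ≈ 0.12500)
2625 + t = 2625 + 1/8 = 21001/8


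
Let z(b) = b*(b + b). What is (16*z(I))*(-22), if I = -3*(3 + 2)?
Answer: -158400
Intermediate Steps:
I = -15 (I = -3*5 = -15)
z(b) = 2*b² (z(b) = b*(2*b) = 2*b²)
(16*z(I))*(-22) = (16*(2*(-15)²))*(-22) = (16*(2*225))*(-22) = (16*450)*(-22) = 7200*(-22) = -158400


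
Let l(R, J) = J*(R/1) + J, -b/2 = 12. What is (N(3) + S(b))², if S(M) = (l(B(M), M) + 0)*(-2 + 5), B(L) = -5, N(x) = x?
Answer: 84681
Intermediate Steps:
b = -24 (b = -2*12 = -24)
l(R, J) = J + J*R (l(R, J) = J*(R*1) + J = J*R + J = J + J*R)
S(M) = -12*M (S(M) = (M*(1 - 5) + 0)*(-2 + 5) = (M*(-4) + 0)*3 = (-4*M + 0)*3 = -4*M*3 = -12*M)
(N(3) + S(b))² = (3 - 12*(-24))² = (3 + 288)² = 291² = 84681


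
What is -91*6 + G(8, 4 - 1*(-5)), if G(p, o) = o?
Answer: -537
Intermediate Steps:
-91*6 + G(8, 4 - 1*(-5)) = -91*6 + (4 - 1*(-5)) = -546 + (4 + 5) = -546 + 9 = -537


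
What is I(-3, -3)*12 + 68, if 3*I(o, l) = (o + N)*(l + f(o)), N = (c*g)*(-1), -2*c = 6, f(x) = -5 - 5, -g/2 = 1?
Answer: 536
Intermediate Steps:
g = -2 (g = -2*1 = -2)
f(x) = -10
c = -3 (c = -1/2*6 = -3)
N = -6 (N = -3*(-2)*(-1) = 6*(-1) = -6)
I(o, l) = (-10 + l)*(-6 + o)/3 (I(o, l) = ((o - 6)*(l - 10))/3 = ((-6 + o)*(-10 + l))/3 = ((-10 + l)*(-6 + o))/3 = (-10 + l)*(-6 + o)/3)
I(-3, -3)*12 + 68 = (20 - 2*(-3) - 10/3*(-3) + (1/3)*(-3)*(-3))*12 + 68 = (20 + 6 + 10 + 3)*12 + 68 = 39*12 + 68 = 468 + 68 = 536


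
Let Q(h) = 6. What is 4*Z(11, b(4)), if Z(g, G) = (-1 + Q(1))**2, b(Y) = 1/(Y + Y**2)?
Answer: 100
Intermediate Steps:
Z(g, G) = 25 (Z(g, G) = (-1 + 6)**2 = 5**2 = 25)
4*Z(11, b(4)) = 4*25 = 100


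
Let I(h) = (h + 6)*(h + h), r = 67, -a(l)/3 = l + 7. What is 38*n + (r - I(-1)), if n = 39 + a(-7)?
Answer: 1559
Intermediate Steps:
a(l) = -21 - 3*l (a(l) = -3*(l + 7) = -3*(7 + l) = -21 - 3*l)
I(h) = 2*h*(6 + h) (I(h) = (6 + h)*(2*h) = 2*h*(6 + h))
n = 39 (n = 39 + (-21 - 3*(-7)) = 39 + (-21 + 21) = 39 + 0 = 39)
38*n + (r - I(-1)) = 38*39 + (67 - 2*(-1)*(6 - 1)) = 1482 + (67 - 2*(-1)*5) = 1482 + (67 - 1*(-10)) = 1482 + (67 + 10) = 1482 + 77 = 1559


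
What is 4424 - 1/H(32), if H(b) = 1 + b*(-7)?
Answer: 986553/223 ≈ 4424.0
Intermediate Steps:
H(b) = 1 - 7*b
4424 - 1/H(32) = 4424 - 1/(1 - 7*32) = 4424 - 1/(1 - 224) = 4424 - 1/(-223) = 4424 - 1*(-1/223) = 4424 + 1/223 = 986553/223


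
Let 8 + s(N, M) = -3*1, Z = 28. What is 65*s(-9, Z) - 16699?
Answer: -17414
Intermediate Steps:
s(N, M) = -11 (s(N, M) = -8 - 3*1 = -8 - 3 = -11)
65*s(-9, Z) - 16699 = 65*(-11) - 16699 = -715 - 16699 = -17414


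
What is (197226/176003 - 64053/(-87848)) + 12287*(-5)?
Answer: -949849362275833/15461511544 ≈ -61433.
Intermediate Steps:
(197226/176003 - 64053/(-87848)) + 12287*(-5) = (197226*(1/176003) - 64053*(-1/87848)) - 61435 = (197226/176003 + 64053/87848) - 61435 = 28599429807/15461511544 - 61435 = -949849362275833/15461511544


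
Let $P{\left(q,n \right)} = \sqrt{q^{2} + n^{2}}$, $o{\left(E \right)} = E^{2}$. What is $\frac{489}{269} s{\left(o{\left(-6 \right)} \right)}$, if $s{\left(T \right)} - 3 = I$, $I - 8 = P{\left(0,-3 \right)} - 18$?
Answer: $- \frac{1956}{269} \approx -7.2714$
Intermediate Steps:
$P{\left(q,n \right)} = \sqrt{n^{2} + q^{2}}$
$I = -7$ ($I = 8 + \left(\sqrt{\left(-3\right)^{2} + 0^{2}} - 18\right) = 8 - \left(18 - \sqrt{9 + 0}\right) = 8 - \left(18 - \sqrt{9}\right) = 8 + \left(3 - 18\right) = 8 - 15 = -7$)
$s{\left(T \right)} = -4$ ($s{\left(T \right)} = 3 - 7 = -4$)
$\frac{489}{269} s{\left(o{\left(-6 \right)} \right)} = \frac{489}{269} \left(-4\right) = - \frac{1956}{269}$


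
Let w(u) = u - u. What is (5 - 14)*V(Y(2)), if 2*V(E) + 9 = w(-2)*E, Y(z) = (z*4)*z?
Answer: 81/2 ≈ 40.500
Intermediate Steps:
w(u) = 0
Y(z) = 4*z**2 (Y(z) = (4*z)*z = 4*z**2)
V(E) = -9/2 (V(E) = -9/2 + (0*E)/2 = -9/2 + (1/2)*0 = -9/2 + 0 = -9/2)
(5 - 14)*V(Y(2)) = (5 - 14)*(-9/2) = -9*(-9/2) = 81/2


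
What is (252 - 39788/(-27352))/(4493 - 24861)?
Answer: -91217/7330336 ≈ -0.012444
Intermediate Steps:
(252 - 39788/(-27352))/(4493 - 24861) = (252 - 39788*(-1/27352))/(-20368) = (252 + 9947/6838)*(-1/20368) = (1733123/6838)*(-1/20368) = -91217/7330336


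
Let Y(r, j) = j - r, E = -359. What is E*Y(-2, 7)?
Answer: -3231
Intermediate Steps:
E*Y(-2, 7) = -359*(7 - 1*(-2)) = -359*(7 + 2) = -359*9 = -3231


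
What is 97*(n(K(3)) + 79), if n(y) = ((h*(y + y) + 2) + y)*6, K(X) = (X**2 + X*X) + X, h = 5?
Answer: 143269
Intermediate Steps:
K(X) = X + 2*X**2 (K(X) = (X**2 + X**2) + X = 2*X**2 + X = X + 2*X**2)
n(y) = 12 + 66*y (n(y) = ((5*(y + y) + 2) + y)*6 = ((5*(2*y) + 2) + y)*6 = ((10*y + 2) + y)*6 = ((2 + 10*y) + y)*6 = (2 + 11*y)*6 = 12 + 66*y)
97*(n(K(3)) + 79) = 97*((12 + 66*(3*(1 + 2*3))) + 79) = 97*((12 + 66*(3*(1 + 6))) + 79) = 97*((12 + 66*(3*7)) + 79) = 97*((12 + 66*21) + 79) = 97*((12 + 1386) + 79) = 97*(1398 + 79) = 97*1477 = 143269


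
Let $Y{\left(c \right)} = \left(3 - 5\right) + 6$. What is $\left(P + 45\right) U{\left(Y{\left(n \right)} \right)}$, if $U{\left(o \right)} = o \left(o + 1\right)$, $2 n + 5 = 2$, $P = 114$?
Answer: $3180$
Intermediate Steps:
$n = - \frac{3}{2}$ ($n = - \frac{5}{2} + \frac{1}{2} \cdot 2 = - \frac{5}{2} + 1 = - \frac{3}{2} \approx -1.5$)
$Y{\left(c \right)} = 4$ ($Y{\left(c \right)} = -2 + 6 = 4$)
$U{\left(o \right)} = o \left(1 + o\right)$
$\left(P + 45\right) U{\left(Y{\left(n \right)} \right)} = \left(114 + 45\right) 4 \left(1 + 4\right) = 159 \cdot 4 \cdot 5 = 159 \cdot 20 = 3180$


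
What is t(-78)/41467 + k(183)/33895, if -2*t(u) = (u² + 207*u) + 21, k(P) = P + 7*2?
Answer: 356677693/2811047930 ≈ 0.12688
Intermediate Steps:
k(P) = 14 + P (k(P) = P + 14 = 14 + P)
t(u) = -21/2 - 207*u/2 - u²/2 (t(u) = -((u² + 207*u) + 21)/2 = -(21 + u² + 207*u)/2 = -21/2 - 207*u/2 - u²/2)
t(-78)/41467 + k(183)/33895 = (-21/2 - 207/2*(-78) - ½*(-78)²)/41467 + (14 + 183)/33895 = (-21/2 + 8073 - ½*6084)*(1/41467) + 197*(1/33895) = (-21/2 + 8073 - 3042)*(1/41467) + 197/33895 = (10041/2)*(1/41467) + 197/33895 = 10041/82934 + 197/33895 = 356677693/2811047930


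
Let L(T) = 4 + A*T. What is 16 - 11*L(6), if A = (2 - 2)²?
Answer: -28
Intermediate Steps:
A = 0 (A = 0² = 0)
L(T) = 4 (L(T) = 4 + 0*T = 4 + 0 = 4)
16 - 11*L(6) = 16 - 11*4 = 16 - 44 = -28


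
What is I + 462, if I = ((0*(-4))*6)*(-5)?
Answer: 462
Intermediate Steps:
I = 0 (I = (0*6)*(-5) = 0*(-5) = 0)
I + 462 = 0 + 462 = 462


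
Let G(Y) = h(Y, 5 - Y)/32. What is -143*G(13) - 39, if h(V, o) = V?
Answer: -3107/32 ≈ -97.094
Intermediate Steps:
G(Y) = Y/32
-143*G(13) - 39 = -143*13/32 - 39 = -1859/32 - 39 = -3107/32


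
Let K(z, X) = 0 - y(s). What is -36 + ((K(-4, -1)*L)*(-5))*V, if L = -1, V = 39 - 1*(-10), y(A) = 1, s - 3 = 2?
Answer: -281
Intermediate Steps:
s = 5 (s = 3 + 2 = 5)
K(z, X) = -1 (K(z, X) = 0 - 1*1 = 0 - 1 = -1)
V = 49 (V = 39 + 10 = 49)
-36 + ((K(-4, -1)*L)*(-5))*V = -36 + (-1*(-1)*(-5))*49 = -36 + (1*(-5))*49 = -36 - 5*49 = -36 - 245 = -281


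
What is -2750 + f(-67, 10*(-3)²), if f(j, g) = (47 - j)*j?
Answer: -10388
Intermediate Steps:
f(j, g) = j*(47 - j)
-2750 + f(-67, 10*(-3)²) = -2750 - 67*(47 - 1*(-67)) = -2750 - 67*(47 + 67) = -2750 - 67*114 = -2750 - 7638 = -10388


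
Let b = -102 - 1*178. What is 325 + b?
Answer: 45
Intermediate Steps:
b = -280 (b = -102 - 178 = -280)
325 + b = 325 - 280 = 45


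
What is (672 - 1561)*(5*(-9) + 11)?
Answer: 30226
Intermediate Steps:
(672 - 1561)*(5*(-9) + 11) = -889*(-45 + 11) = -889*(-34) = 30226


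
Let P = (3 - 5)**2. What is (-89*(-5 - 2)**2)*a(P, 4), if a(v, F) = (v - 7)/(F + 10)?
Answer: 1869/2 ≈ 934.50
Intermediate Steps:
P = 4 (P = (-2)**2 = 4)
a(v, F) = (-7 + v)/(10 + F)
(-89*(-5 - 2)**2)*a(P, 4) = (-89*(-5 - 2)**2)*((-7 + 4)/(10 + 4)) = (-89*(-7)**2)*(-3/14) = (-89*49)*((1/14)*(-3)) = -4361*(-3/14) = 1869/2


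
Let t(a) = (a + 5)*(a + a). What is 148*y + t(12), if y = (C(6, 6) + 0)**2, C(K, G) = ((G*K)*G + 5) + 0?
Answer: 7228876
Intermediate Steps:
C(K, G) = 5 + K*G**2 (C(K, G) = (K*G**2 + 5) + 0 = (5 + K*G**2) + 0 = 5 + K*G**2)
t(a) = 2*a*(5 + a) (t(a) = (5 + a)*(2*a) = 2*a*(5 + a))
y = 48841 (y = ((5 + 6*6**2) + 0)**2 = ((5 + 6*36) + 0)**2 = ((5 + 216) + 0)**2 = (221 + 0)**2 = 221**2 = 48841)
148*y + t(12) = 148*48841 + 2*12*(5 + 12) = 7228468 + 2*12*17 = 7228468 + 408 = 7228876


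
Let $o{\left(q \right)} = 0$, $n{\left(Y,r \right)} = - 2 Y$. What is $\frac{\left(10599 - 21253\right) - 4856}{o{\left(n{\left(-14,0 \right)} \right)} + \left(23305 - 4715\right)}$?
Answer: $- \frac{141}{169} \approx -0.83432$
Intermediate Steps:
$\frac{\left(10599 - 21253\right) - 4856}{o{\left(n{\left(-14,0 \right)} \right)} + \left(23305 - 4715\right)} = \frac{\left(10599 - 21253\right) - 4856}{0 + \left(23305 - 4715\right)} = \frac{\left(10599 - 21253\right) - 4856}{0 + 18590} = \frac{-10654 - 4856}{18590} = \left(-15510\right) \frac{1}{18590} = - \frac{141}{169}$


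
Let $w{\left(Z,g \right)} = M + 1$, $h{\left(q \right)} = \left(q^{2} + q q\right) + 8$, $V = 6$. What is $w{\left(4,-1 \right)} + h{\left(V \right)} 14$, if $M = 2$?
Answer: $1123$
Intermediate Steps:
$h{\left(q \right)} = 8 + 2 q^{2}$ ($h{\left(q \right)} = \left(q^{2} + q^{2}\right) + 8 = 2 q^{2} + 8 = 8 + 2 q^{2}$)
$w{\left(Z,g \right)} = 3$ ($w{\left(Z,g \right)} = 2 + 1 = 3$)
$w{\left(4,-1 \right)} + h{\left(V \right)} 14 = 3 + \left(8 + 2 \cdot 6^{2}\right) 14 = 3 + \left(8 + 2 \cdot 36\right) 14 = 3 + \left(8 + 72\right) 14 = 3 + 80 \cdot 14 = 3 + 1120 = 1123$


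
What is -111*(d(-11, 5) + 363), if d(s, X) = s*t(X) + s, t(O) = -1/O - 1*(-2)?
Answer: -184371/5 ≈ -36874.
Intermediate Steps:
t(O) = 2 - 1/O (t(O) = -1/O + 2 = 2 - 1/O)
d(s, X) = s + s*(2 - 1/X) (d(s, X) = s*(2 - 1/X) + s = s + s*(2 - 1/X))
-111*(d(-11, 5) + 363) = -111*((3*(-11) - 1*(-11)/5) + 363) = -111*((-33 - 1*(-11)*1/5) + 363) = -111*((-33 + 11/5) + 363) = -111*(-154/5 + 363) = -111*1661/5 = -184371/5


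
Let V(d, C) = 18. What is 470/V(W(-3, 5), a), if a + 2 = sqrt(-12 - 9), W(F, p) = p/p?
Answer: 235/9 ≈ 26.111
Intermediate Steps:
W(F, p) = 1
a = -2 + I*sqrt(21) (a = -2 + sqrt(-12 - 9) = -2 + sqrt(-21) = -2 + I*sqrt(21) ≈ -2.0 + 4.5826*I)
470/V(W(-3, 5), a) = 470/18 = 470*(1/18) = 235/9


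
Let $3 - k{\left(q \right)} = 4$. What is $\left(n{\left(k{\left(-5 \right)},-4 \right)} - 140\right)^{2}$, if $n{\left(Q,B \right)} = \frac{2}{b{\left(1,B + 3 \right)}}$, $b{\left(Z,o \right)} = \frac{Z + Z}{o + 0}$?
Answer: $19881$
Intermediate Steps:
$k{\left(q \right)} = -1$ ($k{\left(q \right)} = 3 - 4 = -1$)
$b{\left(Z,o \right)} = \frac{2 Z}{o}$
$n{\left(Q,B \right)} = 3 + B$ ($n{\left(Q,B \right)} = \frac{2}{2 \cdot 1 \frac{1}{B + 3}} = \frac{2}{2 \cdot 1 \frac{1}{3 + B}} = \frac{2}{2 \frac{1}{3 + B}} = 2 \left(\frac{3}{2} + \frac{B}{2}\right) = 3 + B$)
$\left(n{\left(k{\left(-5 \right)},-4 \right)} - 140\right)^{2} = \left(\left(3 - 4\right) - 140\right)^{2} = \left(-1 - 140\right)^{2} = \left(-141\right)^{2} = 19881$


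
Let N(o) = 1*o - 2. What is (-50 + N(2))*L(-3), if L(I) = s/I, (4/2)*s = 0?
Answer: 0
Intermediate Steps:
s = 0 (s = (1/2)*0 = 0)
N(o) = -2 + o (N(o) = o - 2 = -2 + o)
L(I) = 0 (L(I) = 0/I = 0)
(-50 + N(2))*L(-3) = (-50 + (-2 + 2))*0 = (-50 + 0)*0 = -50*0 = 0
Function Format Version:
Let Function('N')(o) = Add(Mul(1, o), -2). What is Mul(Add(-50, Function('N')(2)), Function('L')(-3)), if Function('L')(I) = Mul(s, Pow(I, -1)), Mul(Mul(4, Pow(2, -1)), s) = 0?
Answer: 0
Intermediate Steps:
s = 0 (s = Mul(Rational(1, 2), 0) = 0)
Function('N')(o) = Add(-2, o) (Function('N')(o) = Add(o, -2) = Add(-2, o))
Function('L')(I) = 0 (Function('L')(I) = Mul(0, Pow(I, -1)) = 0)
Mul(Add(-50, Function('N')(2)), Function('L')(-3)) = Mul(Add(-50, Add(-2, 2)), 0) = Mul(Add(-50, 0), 0) = Mul(-50, 0) = 0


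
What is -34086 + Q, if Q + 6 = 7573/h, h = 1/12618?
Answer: 95522022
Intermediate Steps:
h = 1/12618 ≈ 7.9252e-5
Q = 95556108 (Q = -6 + 7573/(1/12618) = -6 + 7573*12618 = -6 + 95556114 = 95556108)
-34086 + Q = -34086 + 95556108 = 95522022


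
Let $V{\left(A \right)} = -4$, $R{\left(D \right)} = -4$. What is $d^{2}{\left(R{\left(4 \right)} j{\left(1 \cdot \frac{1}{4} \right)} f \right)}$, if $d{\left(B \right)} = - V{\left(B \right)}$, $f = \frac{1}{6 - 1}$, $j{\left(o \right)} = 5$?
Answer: $16$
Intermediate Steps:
$f = \frac{1}{5} \approx 0.2$
$d{\left(B \right)} = 4$ ($d{\left(B \right)} = \left(-1\right) \left(-4\right) = 4$)
$d^{2}{\left(R{\left(4 \right)} j{\left(1 \cdot \frac{1}{4} \right)} f \right)} = 4^{2} = 16$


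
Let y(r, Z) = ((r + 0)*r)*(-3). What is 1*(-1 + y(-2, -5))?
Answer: -13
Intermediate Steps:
y(r, Z) = -3*r**2 (y(r, Z) = (r*r)*(-3) = r**2*(-3) = -3*r**2)
1*(-1 + y(-2, -5)) = 1*(-1 - 3*(-2)**2) = 1*(-1 - 3*4) = 1*(-1 - 12) = 1*(-13) = -13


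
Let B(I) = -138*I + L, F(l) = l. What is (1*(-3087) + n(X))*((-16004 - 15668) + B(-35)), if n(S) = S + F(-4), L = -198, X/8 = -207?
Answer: 128358880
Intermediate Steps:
X = -1656 (X = 8*(-207) = -1656)
n(S) = -4 + S (n(S) = S - 4 = -4 + S)
B(I) = -198 - 138*I (B(I) = -138*I - 198 = -198 - 138*I)
(1*(-3087) + n(X))*((-16004 - 15668) + B(-35)) = (1*(-3087) + (-4 - 1656))*((-16004 - 15668) + (-198 - 138*(-35))) = (-3087 - 1660)*(-31672 + (-198 + 4830)) = -4747*(-31672 + 4632) = -4747*(-27040) = 128358880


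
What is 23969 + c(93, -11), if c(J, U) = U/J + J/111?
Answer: 82479805/3441 ≈ 23970.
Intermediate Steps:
c(J, U) = J/111 + U/J (c(J, U) = U/J + J*(1/111) = U/J + J/111 = J/111 + U/J)
23969 + c(93, -11) = 23969 + ((1/111)*93 - 11/93) = 23969 + (31/37 - 11*1/93) = 23969 + (31/37 - 11/93) = 23969 + 2476/3441 = 82479805/3441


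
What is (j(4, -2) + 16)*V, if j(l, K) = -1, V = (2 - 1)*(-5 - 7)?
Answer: -180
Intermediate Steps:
V = -12 (V = 1*(-12) = -12)
(j(4, -2) + 16)*V = (-1 + 16)*(-12) = 15*(-12) = -180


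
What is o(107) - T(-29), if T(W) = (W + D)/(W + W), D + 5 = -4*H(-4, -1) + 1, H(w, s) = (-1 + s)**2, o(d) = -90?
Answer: -5269/58 ≈ -90.845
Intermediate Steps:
D = -20 (D = -5 + (-4*(-1 - 1)**2 + 1) = -5 + (-4*(-2)**2 + 1) = -5 + (-4*4 + 1) = -5 + (-16 + 1) = -5 - 15 = -20)
T(W) = (-20 + W)/(2*W) (T(W) = (W - 20)/(W + W) = (-20 + W)/((2*W)) = (-20 + W)*(1/(2*W)) = (-20 + W)/(2*W))
o(107) - T(-29) = -90 - (-20 - 29)/(2*(-29)) = -90 - (-1)*(-49)/(2*29) = -90 - 1*49/58 = -90 - 49/58 = -5269/58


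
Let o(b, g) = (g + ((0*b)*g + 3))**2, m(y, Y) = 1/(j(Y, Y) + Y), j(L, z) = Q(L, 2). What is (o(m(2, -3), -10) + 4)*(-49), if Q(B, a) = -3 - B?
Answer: -2597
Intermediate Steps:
j(L, z) = -3 - L
m(y, Y) = -1/3 (m(y, Y) = 1/((-3 - Y) + Y) = 1/(-3) = -1/3)
o(b, g) = (3 + g)**2 (o(b, g) = (g + (0*g + 3))**2 = (g + (0 + 3))**2 = (g + 3)**2 = (3 + g)**2)
(o(m(2, -3), -10) + 4)*(-49) = ((3 - 10)**2 + 4)*(-49) = ((-7)**2 + 4)*(-49) = (49 + 4)*(-49) = 53*(-49) = -2597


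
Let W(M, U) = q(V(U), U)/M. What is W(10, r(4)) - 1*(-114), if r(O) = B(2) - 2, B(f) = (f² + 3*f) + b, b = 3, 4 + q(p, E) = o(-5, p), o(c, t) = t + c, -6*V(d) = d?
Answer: 1355/12 ≈ 112.92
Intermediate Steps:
V(d) = -d/6
o(c, t) = c + t
q(p, E) = -9 + p (q(p, E) = -4 + (-5 + p) = -9 + p)
B(f) = 3 + f² + 3*f (B(f) = (f² + 3*f) + 3 = 3 + f² + 3*f)
r(O) = 11 (r(O) = (3 + 2² + 3*2) - 2 = (3 + 4 + 6) - 2 = 13 - 2 = 11)
W(M, U) = (-9 - U/6)/M
W(10, r(4)) - 1*(-114) = (⅙)*(-54 - 1*11)/10 - 1*(-114) = (⅙)*(⅒)*(-54 - 11) + 114 = (⅙)*(⅒)*(-65) + 114 = -13/12 + 114 = 1355/12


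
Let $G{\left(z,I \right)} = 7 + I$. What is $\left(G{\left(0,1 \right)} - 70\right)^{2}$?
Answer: $3844$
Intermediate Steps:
$\left(G{\left(0,1 \right)} - 70\right)^{2} = \left(\left(7 + 1\right) - 70\right)^{2} = \left(8 - 70\right)^{2} = \left(-62\right)^{2} = 3844$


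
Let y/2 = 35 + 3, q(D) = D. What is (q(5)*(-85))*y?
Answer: -32300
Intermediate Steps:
y = 76 (y = 2*(35 + 3) = 2*38 = 76)
(q(5)*(-85))*y = (5*(-85))*76 = -425*76 = -32300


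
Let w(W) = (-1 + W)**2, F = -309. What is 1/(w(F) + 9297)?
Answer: 1/105397 ≈ 9.4879e-6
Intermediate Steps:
1/(w(F) + 9297) = 1/((-1 - 309)**2 + 9297) = 1/((-310)**2 + 9297) = 1/(96100 + 9297) = 1/105397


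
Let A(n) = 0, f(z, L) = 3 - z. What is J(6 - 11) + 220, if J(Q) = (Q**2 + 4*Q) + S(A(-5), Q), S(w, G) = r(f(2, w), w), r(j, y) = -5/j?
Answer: 220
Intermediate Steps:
S(w, G) = -5 (S(w, G) = -5/(3 - 1*2) = -5/(3 - 2) = -5/1 = -5*1 = -5)
J(Q) = -5 + Q**2 + 4*Q (J(Q) = (Q**2 + 4*Q) - 5 = -5 + Q**2 + 4*Q)
J(6 - 11) + 220 = (-5 + (6 - 11)**2 + 4*(6 - 11)) + 220 = (-5 + (-5)**2 + 4*(-5)) + 220 = (-5 + 25 - 20) + 220 = 0 + 220 = 220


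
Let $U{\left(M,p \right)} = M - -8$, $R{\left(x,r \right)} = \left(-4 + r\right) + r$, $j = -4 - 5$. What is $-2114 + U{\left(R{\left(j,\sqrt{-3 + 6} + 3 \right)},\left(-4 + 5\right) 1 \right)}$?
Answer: $-2104 + 2 \sqrt{3} \approx -2100.5$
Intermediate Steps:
$j = -9$
$R{\left(x,r \right)} = -4 + 2 r$
$U{\left(M,p \right)} = 8 + M$ ($U{\left(M,p \right)} = M + 8 = 8 + M$)
$-2114 + U{\left(R{\left(j,\sqrt{-3 + 6} + 3 \right)},\left(-4 + 5\right) 1 \right)} = -2114 - \left(-4 - 2 \left(\sqrt{-3 + 6} + 3\right)\right) = -2114 - \left(-4 - 2 \left(\sqrt{3} + 3\right)\right) = -2114 - \left(-4 - 2 \left(3 + \sqrt{3}\right)\right) = -2114 + \left(8 - \left(-2 - 2 \sqrt{3}\right)\right) = -2114 + \left(8 + \left(2 + 2 \sqrt{3}\right)\right) = -2114 + \left(10 + 2 \sqrt{3}\right) = -2104 + 2 \sqrt{3}$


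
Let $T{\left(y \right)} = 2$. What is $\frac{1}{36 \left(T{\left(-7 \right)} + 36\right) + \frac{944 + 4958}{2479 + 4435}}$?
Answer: $\frac{3457}{4732127} \approx 0.00073054$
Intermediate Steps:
$\frac{1}{36 \left(T{\left(-7 \right)} + 36\right) + \frac{944 + 4958}{2479 + 4435}} = \frac{1}{36 \left(2 + 36\right) + \frac{944 + 4958}{2479 + 4435}} = \frac{1}{36 \cdot 38 + \frac{5902}{6914}} = \frac{1}{1368 + 5902 \cdot \frac{1}{6914}} = \frac{1}{1368 + \frac{2951}{3457}} = \frac{1}{\frac{4732127}{3457}} = \frac{3457}{4732127}$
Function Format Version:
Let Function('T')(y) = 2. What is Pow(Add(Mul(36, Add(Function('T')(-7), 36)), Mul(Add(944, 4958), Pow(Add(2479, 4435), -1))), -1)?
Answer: Rational(3457, 4732127) ≈ 0.00073054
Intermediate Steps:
Pow(Add(Mul(36, Add(Function('T')(-7), 36)), Mul(Add(944, 4958), Pow(Add(2479, 4435), -1))), -1) = Pow(Add(Mul(36, Add(2, 36)), Mul(Add(944, 4958), Pow(Add(2479, 4435), -1))), -1) = Pow(Add(Mul(36, 38), Mul(5902, Pow(6914, -1))), -1) = Pow(Add(1368, Mul(5902, Rational(1, 6914))), -1) = Pow(Add(1368, Rational(2951, 3457)), -1) = Pow(Rational(4732127, 3457), -1) = Rational(3457, 4732127)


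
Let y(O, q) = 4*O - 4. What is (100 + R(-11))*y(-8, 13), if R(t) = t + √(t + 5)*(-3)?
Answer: -3204 + 108*I*√6 ≈ -3204.0 + 264.54*I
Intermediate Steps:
R(t) = t - 3*√(5 + t) (R(t) = t + √(5 + t)*(-3) = t - 3*√(5 + t))
y(O, q) = -4 + 4*O
(100 + R(-11))*y(-8, 13) = (100 + (-11 - 3*√(5 - 11)))*(-4 + 4*(-8)) = (100 + (-11 - 3*I*√6))*(-4 - 32) = (100 + (-11 - 3*I*√6))*(-36) = (89 - 3*I*√6)*(-36) = -3204 + 108*I*√6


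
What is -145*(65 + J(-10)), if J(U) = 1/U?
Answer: -18821/2 ≈ -9410.5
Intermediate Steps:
-145*(65 + J(-10)) = -145*(65 + 1/(-10)) = -145*(65 - 1/10) = -145*649/10 = -18821/2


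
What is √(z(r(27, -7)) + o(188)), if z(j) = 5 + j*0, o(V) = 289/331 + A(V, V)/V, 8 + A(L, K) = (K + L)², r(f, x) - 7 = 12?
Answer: √183410340490/15557 ≈ 27.529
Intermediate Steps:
r(f, x) = 19 (r(f, x) = 7 + 12 = 19)
A(L, K) = -8 + (K + L)²
o(V) = 289/331 + (-8 + 4*V²)/V (o(V) = 289/331 + (-8 + (V + V)²)/V = 289*(1/331) + (-8 + (2*V)²)/V = 289/331 + (-8 + 4*V²)/V)
z(j) = 5 (z(j) = 5 + 0 = 5)
√(z(r(27, -7)) + o(188)) = √(5 + (289/331 - 8/188 + 4*188)) = √(5 + (289/331 - 8*1/188 + 752)) = √(5 + (289/331 - 2/47 + 752)) = √(5 + 11711785/15557) = √(11789570/15557) = √183410340490/15557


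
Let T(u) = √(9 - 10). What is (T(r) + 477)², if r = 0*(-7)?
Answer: (477 + I)² ≈ 2.2753e+5 + 954.0*I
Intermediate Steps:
r = 0
T(u) = I (T(u) = √(-1) = I)
(T(r) + 477)² = (I + 477)² = (477 + I)²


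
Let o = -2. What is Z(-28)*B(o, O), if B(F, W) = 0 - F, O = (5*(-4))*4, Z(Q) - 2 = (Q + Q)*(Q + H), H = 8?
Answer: 2244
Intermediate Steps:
Z(Q) = 2 + 2*Q*(8 + Q) (Z(Q) = 2 + (Q + Q)*(Q + 8) = 2 + (2*Q)*(8 + Q) = 2 + 2*Q*(8 + Q))
O = -80 (O = -20*4 = -80)
B(F, W) = -F
Z(-28)*B(o, O) = (2 + 2*(-28)² + 16*(-28))*(-1*(-2)) = (2 + 2*784 - 448)*2 = (2 + 1568 - 448)*2 = 1122*2 = 2244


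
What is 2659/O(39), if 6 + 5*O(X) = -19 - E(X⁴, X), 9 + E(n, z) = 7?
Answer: -13295/23 ≈ -578.04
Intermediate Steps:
E(n, z) = -2 (E(n, z) = -9 + 7 = -2)
O(X) = -23/5 (O(X) = -6/5 + (-19 - 1*(-2))/5 = -6/5 + (-19 + 2)/5 = -6/5 + (⅕)*(-17) = -6/5 - 17/5 = -23/5)
2659/O(39) = 2659/(-23/5) = 2659*(-5/23) = -13295/23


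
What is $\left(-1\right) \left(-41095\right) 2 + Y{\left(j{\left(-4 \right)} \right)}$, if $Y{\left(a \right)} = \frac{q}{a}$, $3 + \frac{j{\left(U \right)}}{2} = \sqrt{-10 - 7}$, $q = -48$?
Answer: $\frac{1068506}{13} + \frac{12 i \sqrt{17}}{13} \approx 82193.0 + 3.8059 i$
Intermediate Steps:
$j{\left(U \right)} = -6 + 2 i \sqrt{17}$ ($j{\left(U \right)} = -6 + 2 \sqrt{-10 - 7} = -6 + 2 \sqrt{-17} = -6 + 2 i \sqrt{17}$)
$Y{\left(a \right)} = - \frac{48}{a}$
$\left(-1\right) \left(-41095\right) 2 + Y{\left(j{\left(-4 \right)} \right)} = \left(-1\right) \left(-41095\right) 2 - \frac{48}{-6 + 2 i \sqrt{17}} = 41095 \cdot 2 - \frac{48}{-6 + 2 i \sqrt{17}} = 82190 - \frac{48}{-6 + 2 i \sqrt{17}}$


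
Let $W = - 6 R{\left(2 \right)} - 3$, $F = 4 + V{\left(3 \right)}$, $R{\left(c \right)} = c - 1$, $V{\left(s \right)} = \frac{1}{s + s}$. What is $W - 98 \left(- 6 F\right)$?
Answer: $2441$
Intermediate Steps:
$V{\left(s \right)} = \frac{1}{2 s}$
$R{\left(c \right)} = -1 + c$ ($R{\left(c \right)} = c - 1 = -1 + c$)
$F = \frac{25}{6}$ ($F = 4 + \frac{1}{2 \cdot 3} = 4 + \frac{1}{2} \cdot \frac{1}{3} = 4 + \frac{1}{6} = \frac{25}{6} \approx 4.1667$)
$W = -9$ ($W = - 6 \left(-1 + 2\right) - 3 = \left(-6\right) 1 - 3 = -6 - 3 = -9$)
$W - 98 \left(- 6 F\right) = -9 - 98 \left(\left(-6\right) \frac{25}{6}\right) = -9 - -2450 = -9 + 2450 = 2441$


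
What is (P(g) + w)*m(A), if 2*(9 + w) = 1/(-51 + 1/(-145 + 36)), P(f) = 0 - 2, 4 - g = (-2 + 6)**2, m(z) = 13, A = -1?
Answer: -1591577/11120 ≈ -143.13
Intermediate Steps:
g = -12 (g = 4 - (-2 + 6)**2 = 4 - 1*4**2 = 4 - 1*16 = 4 - 16 = -12)
P(f) = -2
w = -100189/11120 (w = -9 + 1/(2*(-51 + 1/(-145 + 36))) = -9 + 1/(2*(-51 + 1/(-109))) = -9 + 1/(2*(-51 - 1/109)) = -9 + 1/(2*(-5560/109)) = -9 + (1/2)*(-109/5560) = -9 - 109/11120 = -100189/11120 ≈ -9.0098)
(P(g) + w)*m(A) = (-2 - 100189/11120)*13 = -122429/11120*13 = -1591577/11120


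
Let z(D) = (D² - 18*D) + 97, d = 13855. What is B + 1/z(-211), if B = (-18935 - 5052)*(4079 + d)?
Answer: -20827733252927/48416 ≈ -4.3018e+8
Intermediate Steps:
z(D) = 97 + D² - 18*D
B = -430182858 (B = (-18935 - 5052)*(4079 + 13855) = -23987*17934 = -430182858)
B + 1/z(-211) = -430182858 + 1/(97 + (-211)² - 18*(-211)) = -430182858 + 1/(97 + 44521 + 3798) = -430182858 + 1/48416 = -20827733252927/48416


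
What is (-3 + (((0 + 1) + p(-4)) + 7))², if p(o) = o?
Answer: 1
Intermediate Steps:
(-3 + (((0 + 1) + p(-4)) + 7))² = (-3 + (((0 + 1) - 4) + 7))² = (-3 + ((1 - 4) + 7))² = (-3 + (-3 + 7))² = (-3 + 4)² = 1² = 1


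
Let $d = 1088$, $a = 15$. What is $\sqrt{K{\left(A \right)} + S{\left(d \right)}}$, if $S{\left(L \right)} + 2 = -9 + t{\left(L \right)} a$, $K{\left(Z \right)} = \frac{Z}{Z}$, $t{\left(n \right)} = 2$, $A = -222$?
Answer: $2 \sqrt{5} \approx 4.4721$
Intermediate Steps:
$K{\left(Z \right)} = 1$
$S{\left(L \right)} = 19$ ($S{\left(L \right)} = -2 + \left(-9 + 2 \cdot 15\right) = -2 + \left(-9 + 30\right) = -2 + 21 = 19$)
$\sqrt{K{\left(A \right)} + S{\left(d \right)}} = \sqrt{1 + 19} = \sqrt{20} = 2 \sqrt{5}$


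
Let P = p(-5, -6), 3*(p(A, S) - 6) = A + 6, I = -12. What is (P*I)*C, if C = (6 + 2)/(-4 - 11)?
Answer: 608/15 ≈ 40.533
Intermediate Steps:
C = -8/15 (C = 8/(-15) = 8*(-1/15) = -8/15 ≈ -0.53333)
p(A, S) = 8 + A/3 (p(A, S) = 6 + (A + 6)/3 = 6 + (6 + A)/3 = 6 + (2 + A/3) = 8 + A/3)
P = 19/3 (P = 8 + (⅓)*(-5) = 8 - 5/3 = 19/3 ≈ 6.3333)
(P*I)*C = ((19/3)*(-12))*(-8/15) = -76*(-8/15) = 608/15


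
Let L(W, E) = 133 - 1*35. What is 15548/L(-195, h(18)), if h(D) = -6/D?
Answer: 7774/49 ≈ 158.65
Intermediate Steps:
L(W, E) = 98 (L(W, E) = 133 - 35 = 98)
15548/L(-195, h(18)) = 15548/98 = 15548*(1/98) = 7774/49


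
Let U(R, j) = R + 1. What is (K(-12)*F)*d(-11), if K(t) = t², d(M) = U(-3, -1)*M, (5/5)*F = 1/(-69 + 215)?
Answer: 1584/73 ≈ 21.699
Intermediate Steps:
U(R, j) = 1 + R
F = 1/146 (F = 1/(-69 + 215) = 1/146 ≈ 0.0068493)
d(M) = -2*M (d(M) = (1 - 3)*M = -2*M)
(K(-12)*F)*d(-11) = ((-12)²*(1/146))*(-2*(-11)) = (144*(1/146))*22 = (72/73)*22 = 1584/73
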